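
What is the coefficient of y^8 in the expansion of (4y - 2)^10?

The general term is C(10,j)·(4y)^j·(-2)^(10-j); the y^8 term has j = 8.
C(10,8) = 45.
Coefficient = C(10,8) · 4^8 · (-2)^2 = 45 · 65536 · 4 = 11796480.

11796480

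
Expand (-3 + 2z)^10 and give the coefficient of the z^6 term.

1088640

The general term is C(10,j)·(-3)^j·(2z)^(10-j); the z^6 term has j = 4.
C(10,4) = 210.
Coefficient = C(10,4) · (-3)^4 · 2^6 = 210 · 81 · 64 = 1088640.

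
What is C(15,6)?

C(15,6) = (15·14·13·12·11·10) / 6! = 3603600 / 720 = 5005.

5005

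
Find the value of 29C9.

C(29,9) = (29·28·27·26·25·24·23·22·21) / 9! = 3634245014400 / 362880 = 10015005.

10015005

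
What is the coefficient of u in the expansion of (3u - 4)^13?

654311424

The general term is C(13,j)·(3u)^j·(-4)^(13-j); the u^1 term has j = 1.
C(13,1) = 13.
Coefficient = C(13,1) · 3^1 · (-4)^12 = 13 · 3 · 16777216 = 654311424.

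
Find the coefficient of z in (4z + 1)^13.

52

The general term is C(13,j)·(4z)^j·(1)^(13-j); the z^1 term has j = 1.
C(13,1) = 13.
Coefficient = C(13,1) · 4^1 = 13 · 4 = 52.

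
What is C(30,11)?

54627300

C(30,11) = (30·29·28·27·26·25·24·23·22·21·20) / 11! = 2180547008640000 / 39916800 = 54627300.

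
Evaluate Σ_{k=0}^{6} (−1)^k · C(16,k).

The partial alternating sum Σ_{k=0}^{6} (−1)^k C(16,k) = (−1)^6 C(15,6) = 5005.

5005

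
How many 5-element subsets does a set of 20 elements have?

15504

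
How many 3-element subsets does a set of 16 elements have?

560

C(16,3) = (16·15·14) / 3! = 3360 / 6 = 560.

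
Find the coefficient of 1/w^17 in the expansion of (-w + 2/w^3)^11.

42240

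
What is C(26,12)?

9657700

C(26,12) = (26·25·24·23·22·21·20·19·18·17·16·15) / 12! = 4626053752320000 / 479001600 = 9657700.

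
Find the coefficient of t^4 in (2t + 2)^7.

The general term is C(7,j)·(2t)^j·(2)^(7-j); the t^4 term has j = 4.
C(7,4) = 35.
Coefficient = C(7,4) · 2^4 · 2^3 = 35 · 16 · 8 = 4480.

4480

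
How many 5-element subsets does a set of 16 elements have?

C(16,5) = (16·15·14·13·12) / 5! = 524160 / 120 = 4368.

4368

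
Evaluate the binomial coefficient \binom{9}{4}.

C(9,4) = (9·8·7·6) / 4! = 3024 / 24 = 126.

126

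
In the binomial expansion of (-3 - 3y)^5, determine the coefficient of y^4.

-1215

The general term is C(5,j)·(-3)^j·(-3y)^(5-j); the y^4 term has j = 1.
C(5,1) = 5.
Coefficient = C(5,1) · (-3)^1 · (-3)^4 = 5 · (-3) · 81 = -1215.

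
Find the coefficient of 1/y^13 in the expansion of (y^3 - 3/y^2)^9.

59049

General term: C(9,j)·(y^3)^j·(-3/y^2)^(9-j), with y-exponent 3j − 2(9−j) = 5j − 18.
Set 5j − 18 = -13: j = 1.
C(9,1) = 9; 1^1 = 1; (-3)^8 = 6561.
Coefficient = 9 · 1 · 6561 = 59049.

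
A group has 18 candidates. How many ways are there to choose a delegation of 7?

31824

This is C(18,7) = 31824.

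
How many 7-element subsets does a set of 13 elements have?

C(13,7) = C(13,6) by symmetry.
C(13,6) = (13·12·11·10·9·8) / 6! = 1235520 / 720 = 1716.

1716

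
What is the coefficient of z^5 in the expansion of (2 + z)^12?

The general term is C(12,j)·(2)^j·(z)^(12-j); the z^5 term has j = 7.
C(12,7) = 792.
Coefficient = C(12,7) · 2^7 = 792 · 128 = 101376.

101376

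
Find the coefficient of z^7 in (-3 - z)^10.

The general term is C(10,j)·(-3)^j·(-z)^(10-j); the z^7 term has j = 3.
C(10,3) = 120.
Coefficient = C(10,3) · (-3)^3 · (-1)^7 = 120 · (-27) · (-1) = 3240.

3240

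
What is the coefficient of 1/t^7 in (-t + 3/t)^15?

241805655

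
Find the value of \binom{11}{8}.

165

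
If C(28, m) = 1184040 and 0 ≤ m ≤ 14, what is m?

7

C(28,m) increases on 0 ≤ m ≤ 14. C(28,6) = 376740 and C(28,7) = 1184040, so m = 7.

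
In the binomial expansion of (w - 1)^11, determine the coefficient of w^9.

55

The general term is C(11,j)·(w)^j·(-1)^(11-j); the w^9 term has j = 9.
C(11,9) = 55.
Coefficient = C(11,9) = 55.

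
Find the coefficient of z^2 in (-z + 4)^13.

The general term is C(13,j)·(-z)^j·(4)^(13-j); the z^2 term has j = 2.
C(13,2) = 78.
Coefficient = C(13,2) · 4^11 = 78 · 4194304 = 327155712.

327155712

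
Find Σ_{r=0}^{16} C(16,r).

65536

The entries of row 16 sum to 2^16 = 65536.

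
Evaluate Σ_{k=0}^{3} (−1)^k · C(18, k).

-680

The partial alternating sum Σ_{k=0}^{3} (−1)^k C(18,k) = (−1)^3 C(17,3) = -680.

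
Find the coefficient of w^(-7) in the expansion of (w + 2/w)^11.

General term: C(11,j)·(w)^j·(2/w)^(11-j), with w-exponent 1j − 1(11−j) = 2j − 11.
Set 2j − 11 = -7: j = 2.
C(11,2) = 55; 1^2 = 1; 2^9 = 512.
Coefficient = 55 · 1 · 512 = 28160.

28160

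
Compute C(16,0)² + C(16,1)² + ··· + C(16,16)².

Σ C(16,i)² is the coefficient of x^16 in (1+x)^16(1+x)^16 = (1+x)^32, i.e. C(32,16) = 601080390.

601080390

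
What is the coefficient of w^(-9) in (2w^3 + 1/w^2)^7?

14

General term: C(7,j)·(2w^3)^j·(1/w^2)^(7-j), with w-exponent 3j − 2(7−j) = 5j − 14.
Set 5j − 14 = -9: j = 1.
C(7,1) = 7; 2^1 = 2; 1^6 = 1.
Coefficient = 7 · 2 · 1 = 14.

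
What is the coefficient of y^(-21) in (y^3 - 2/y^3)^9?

General term: C(9,j)·(y^3)^j·(-2/y^3)^(9-j), with y-exponent 3j − 3(9−j) = 6j − 27.
Set 6j − 27 = -21: j = 1.
C(9,1) = 9; 1^1 = 1; (-2)^8 = 256.
Coefficient = 9 · 1 · 256 = 2304.

2304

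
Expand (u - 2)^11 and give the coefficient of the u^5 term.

The general term is C(11,j)·(u)^j·(-2)^(11-j); the u^5 term has j = 5.
C(11,5) = 462.
Coefficient = C(11,5) · (-2)^6 = 462 · 64 = 29568.

29568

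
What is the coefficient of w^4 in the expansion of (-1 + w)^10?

210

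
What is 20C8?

125970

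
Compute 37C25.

1852482996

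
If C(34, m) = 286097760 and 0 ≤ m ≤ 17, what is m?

11

C(34,m) increases on 0 ≤ m ≤ 17. C(34,10) = 131128140 and C(34,11) = 286097760, so m = 11.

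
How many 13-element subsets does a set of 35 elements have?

C(35,13) = (35·34·33·32·31·30·29·28·27·26·25·24·23) / 13! = 9193186188426240000 / 6227020800 = 1476337800.

1476337800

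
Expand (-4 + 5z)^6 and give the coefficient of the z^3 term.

-160000

The general term is C(6,j)·(-4)^j·(5z)^(6-j); the z^3 term has j = 3.
C(6,3) = 20.
Coefficient = C(6,3) · (-4)^3 · 5^3 = 20 · (-64) · 125 = -160000.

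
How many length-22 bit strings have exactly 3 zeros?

1540

Choose the 3 positions: C(22,3) = 1540.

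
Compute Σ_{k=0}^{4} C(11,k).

1 + 11 + 55 + 165 + 330 = 562.

562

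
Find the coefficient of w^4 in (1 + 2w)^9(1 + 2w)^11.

Coefficient of w^4 = Σ_{j} C(9,j)·2^j·C(11,4-j)·2^(4-j) for j from 0 to 4.
= 5280 + 23760 + 31680 + 14784 + 2016 = 77520.

77520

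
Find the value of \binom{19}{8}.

C(19,8) = (19·18·17·16·15·14·13·12) / 8! = 3047466240 / 40320 = 75582.

75582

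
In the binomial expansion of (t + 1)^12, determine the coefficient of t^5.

792

The general term is C(12,j)·(t)^j·(1)^(12-j); the t^5 term has j = 5.
C(12,5) = 792.
Coefficient = C(12,5) = 792.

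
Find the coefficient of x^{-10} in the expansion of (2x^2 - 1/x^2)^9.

General term: C(9,j)·(2x^2)^j·(-1/x^2)^(9-j), with x-exponent 2j − 2(9−j) = 4j − 18.
Set 4j − 18 = -10: j = 2.
C(9,2) = 36; 2^2 = 4; (-1)^7 = -1.
Coefficient = 36 · 4 · (-1) = -144.

-144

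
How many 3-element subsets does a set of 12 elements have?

220

C(12,3) = (12·11·10) / 3! = 1320 / 6 = 220.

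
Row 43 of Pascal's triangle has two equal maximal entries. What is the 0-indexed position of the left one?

21

For odd n = 43, C(43,j) peaks at j = (n−1)/2 and (n+1)/2; the lower is 21.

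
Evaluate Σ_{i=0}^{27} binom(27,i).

Setting x = 1 in (1+x)^27 gives Σ C(27,i) = 2^27 = 134217728.

134217728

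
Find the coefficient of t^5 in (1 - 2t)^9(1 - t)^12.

Coefficient of t^5 = Σ_{j} C(9,j)·(-2)^j·C(12,5-j)·(-1)^(5-j) for j from 0 to 5.
= (-792) + (-8910) + (-31680) + (-44352) + (-24192) + (-4032) = -113958.

-113958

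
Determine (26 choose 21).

65780

C(26,21) = C(26,5) by symmetry.
C(26,5) = (26·25·24·23·22) / 5! = 7893600 / 120 = 65780.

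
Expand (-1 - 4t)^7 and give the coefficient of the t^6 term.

The general term is C(7,j)·(-1)^j·(-4t)^(7-j); the t^6 term has j = 1.
C(7,1) = 7.
Coefficient = C(7,1) · (-1)^1 · (-4)^6 = 7 · (-1) · 4096 = -28672.

-28672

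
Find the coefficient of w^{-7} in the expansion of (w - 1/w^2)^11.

General term: C(11,j)·(w)^j·(-1/w^2)^(11-j), with w-exponent 1j − 2(11−j) = 3j − 22.
Set 3j − 22 = -7: j = 5.
C(11,5) = 462; 1^5 = 1; (-1)^6 = 1.
Coefficient = 462 · 1 · 1 = 462.

462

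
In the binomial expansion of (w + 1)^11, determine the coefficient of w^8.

The general term is C(11,j)·(w)^j·(1)^(11-j); the w^8 term has j = 8.
C(11,8) = 165.
Coefficient = C(11,8) = 165.

165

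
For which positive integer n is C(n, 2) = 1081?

47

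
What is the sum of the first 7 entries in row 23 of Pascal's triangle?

145499

1 + 23 + 253 + 1771 + 8855 + 33649 + 100947 = 145499.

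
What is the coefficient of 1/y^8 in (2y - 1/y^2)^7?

-84

General term: C(7,j)·(2y)^j·(-1/y^2)^(7-j), with y-exponent 1j − 2(7−j) = 3j − 14.
Set 3j − 14 = -8: j = 2.
C(7,2) = 21; 2^2 = 4; (-1)^5 = -1.
Coefficient = 21 · 4 · (-1) = -84.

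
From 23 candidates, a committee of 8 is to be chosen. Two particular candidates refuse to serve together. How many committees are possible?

436050

All 8-subsets: C(23,8) = 490314. Those containing both fixed elements: C(21,6) = 54264.
490314 − 54264 = 436050.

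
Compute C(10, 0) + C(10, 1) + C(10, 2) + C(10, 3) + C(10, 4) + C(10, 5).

1 + 10 + 45 + 120 + 210 + 252 = 638.

638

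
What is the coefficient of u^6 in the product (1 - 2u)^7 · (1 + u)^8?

196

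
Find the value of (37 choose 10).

C(37,10) = (37·36·35·34·33·32·31·30·29·28) / 10! = 1264020397516800 / 3628800 = 348330136.

348330136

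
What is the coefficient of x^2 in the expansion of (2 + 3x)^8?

The general term is C(8,j)·(2)^j·(3x)^(8-j); the x^2 term has j = 6.
C(8,6) = 28.
Coefficient = C(8,6) · 2^6 · 3^2 = 28 · 64 · 9 = 16128.

16128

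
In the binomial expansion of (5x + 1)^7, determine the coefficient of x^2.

The general term is C(7,j)·(5x)^j·(1)^(7-j); the x^2 term has j = 2.
C(7,2) = 21.
Coefficient = C(7,2) · 5^2 = 21 · 25 = 525.

525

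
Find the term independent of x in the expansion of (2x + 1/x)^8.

1120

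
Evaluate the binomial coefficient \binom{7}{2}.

21

C(7,2) = (7·6) / 2! = 42 / 2 = 21.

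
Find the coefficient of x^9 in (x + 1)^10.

10

The general term is C(10,j)·(x)^j·(1)^(10-j); the x^9 term has j = 9.
C(10,9) = 10.
Coefficient = C(10,9) = 10.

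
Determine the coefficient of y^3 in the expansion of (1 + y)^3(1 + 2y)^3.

63

Coefficient of y^3 = Σ_{j} C(3,j)·1^j·C(3,3-j)·2^(3-j) for j from 0 to 3.
= 8 + 36 + 18 + 1 = 63.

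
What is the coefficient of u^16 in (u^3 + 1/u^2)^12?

495

General term: C(12,j)·(u^3)^j·(1/u^2)^(12-j), with u-exponent 3j − 2(12−j) = 5j − 24.
Set 5j − 24 = 16: j = 8.
C(12,8) = 495; 1^8 = 1; 1^4 = 1.
Coefficient = 495 · 1 · 1 = 495.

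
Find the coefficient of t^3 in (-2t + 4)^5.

The general term is C(5,j)·(-2t)^j·(4)^(5-j); the t^3 term has j = 3.
C(5,3) = 10.
Coefficient = C(5,3) · (-2)^3 · 4^2 = 10 · (-8) · 16 = -1280.

-1280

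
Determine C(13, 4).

715

C(13,4) = (13·12·11·10) / 4! = 17160 / 24 = 715.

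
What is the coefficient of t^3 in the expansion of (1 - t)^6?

The general term is C(6,j)·(1)^j·(-t)^(6-j); the t^3 term has j = 3.
C(6,3) = 20.
Coefficient = C(6,3) · (-1)^3 = 20 · (-1) = -20.

-20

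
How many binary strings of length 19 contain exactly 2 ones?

171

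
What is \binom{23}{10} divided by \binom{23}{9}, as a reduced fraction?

7/5

C(n,k+1)/C(n,k) = (n−k)/(k+1) = (23−9)/(9+1) = 14/10 = 7/5.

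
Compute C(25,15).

C(25,15) = C(25,10) by symmetry.
C(25,10) = (25·24·23·22·21·20·19·18·17·16) / 10! = 11861676288000 / 3628800 = 3268760.

3268760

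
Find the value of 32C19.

347373600

C(32,19) = C(32,13) by symmetry.
C(32,13) = (32·31·30·29·28·27·26·25·24·23·22·21·20) / 13! = 2163102632570880000 / 6227020800 = 347373600.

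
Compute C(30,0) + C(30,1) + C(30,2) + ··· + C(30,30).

The entries of row 30 sum to 2^30 = 1073741824.

1073741824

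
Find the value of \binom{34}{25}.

52451256

C(34,25) = C(34,9) by symmetry.
C(34,9) = (34·33·32·31·30·29·28·27·26) / 9! = 19033511777280 / 362880 = 52451256.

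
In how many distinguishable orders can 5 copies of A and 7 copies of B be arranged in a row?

Choose positions for the A's: C(12,5) = 792.

792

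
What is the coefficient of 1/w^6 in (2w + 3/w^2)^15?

General term: C(15,j)·(2w)^j·(3/w^2)^(15-j), with w-exponent 1j − 2(15−j) = 3j − 30.
Set 3j − 30 = -6: j = 8.
C(15,8) = 6435; 2^8 = 256; 3^7 = 2187.
Coefficient = 6435 · 256 · 2187 = 3602776320.

3602776320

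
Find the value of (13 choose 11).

78

C(13,11) = C(13,2) by symmetry.
C(13,2) = (13·12) / 2! = 156 / 2 = 78.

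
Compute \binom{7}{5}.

C(7,5) = C(7,2) by symmetry.
C(7,2) = (7·6) / 2! = 42 / 2 = 21.

21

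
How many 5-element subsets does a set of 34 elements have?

278256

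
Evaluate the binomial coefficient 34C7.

5379616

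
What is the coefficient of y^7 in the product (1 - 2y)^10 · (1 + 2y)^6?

2560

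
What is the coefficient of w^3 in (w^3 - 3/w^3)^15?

-14073345

General term: C(15,j)·(w^3)^j·(-3/w^3)^(15-j), with w-exponent 3j − 3(15−j) = 6j − 45.
Set 6j − 45 = 3: j = 8.
C(15,8) = 6435; 1^8 = 1; (-3)^7 = -2187.
Coefficient = 6435 · 1 · (-2187) = -14073345.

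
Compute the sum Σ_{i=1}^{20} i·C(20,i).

10485760

Since i·C(20,i) = 20·C(19,i−1), the sum is 20·2^19 = 20·524288 = 10485760.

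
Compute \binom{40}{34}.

3838380

C(40,34) = C(40,6) by symmetry.
C(40,6) = (40·39·38·37·36·35) / 6! = 2763633600 / 720 = 3838380.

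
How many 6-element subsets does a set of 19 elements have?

27132

C(19,6) = (19·18·17·16·15·14) / 6! = 19535040 / 720 = 27132.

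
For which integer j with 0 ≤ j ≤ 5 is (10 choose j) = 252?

C(10,j) increases on 0 ≤ j ≤ 5. C(10,4) = 210 and C(10,5) = 252, so j = 5.

5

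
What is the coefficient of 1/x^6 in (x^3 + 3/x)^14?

48361131

General term: C(14,j)·(x^3)^j·(3/x)^(14-j), with x-exponent 3j − 1(14−j) = 4j − 14.
Set 4j − 14 = -6: j = 2.
C(14,2) = 91; 1^2 = 1; 3^12 = 531441.
Coefficient = 91 · 1 · 531441 = 48361131.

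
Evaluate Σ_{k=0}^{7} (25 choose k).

1 + 25 + 300 + 2300 + 12650 + 53130 + 177100 + 480700 = 726206.

726206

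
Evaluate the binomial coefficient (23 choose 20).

C(23,20) = C(23,3) by symmetry.
C(23,3) = (23·22·21) / 3! = 10626 / 6 = 1771.

1771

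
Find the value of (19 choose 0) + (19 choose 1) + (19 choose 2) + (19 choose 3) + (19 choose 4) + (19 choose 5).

1 + 19 + 171 + 969 + 3876 + 11628 = 16664.

16664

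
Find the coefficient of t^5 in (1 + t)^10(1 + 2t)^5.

11584

Coefficient of t^5 = Σ_{j} C(10,j)·1^j·C(5,5-j)·2^(5-j) for j from 0 to 5.
= 32 + 800 + 3600 + 4800 + 2100 + 252 = 11584.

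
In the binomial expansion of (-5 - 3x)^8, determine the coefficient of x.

The general term is C(8,j)·(-5)^j·(-3x)^(8-j); the x^1 term has j = 7.
C(8,7) = 8.
Coefficient = C(8,7) · (-5)^7 · (-3)^1 = 8 · (-78125) · (-3) = 1875000.

1875000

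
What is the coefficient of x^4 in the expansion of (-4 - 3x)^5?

The general term is C(5,j)·(-4)^j·(-3x)^(5-j); the x^4 term has j = 1.
C(5,1) = 5.
Coefficient = C(5,1) · (-4)^1 · (-3)^4 = 5 · (-4) · 81 = -1620.

-1620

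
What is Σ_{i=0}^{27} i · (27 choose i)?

Differentiating (1+x)^27 and setting x=1: Σ i·C(27,i) = 27·2^26 = 1811939328.

1811939328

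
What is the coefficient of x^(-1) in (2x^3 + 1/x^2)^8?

448

General term: C(8,j)·(2x^3)^j·(1/x^2)^(8-j), with x-exponent 3j − 2(8−j) = 5j − 16.
Set 5j − 16 = -1: j = 3.
C(8,3) = 56; 2^3 = 8; 1^5 = 1.
Coefficient = 56 · 8 · 1 = 448.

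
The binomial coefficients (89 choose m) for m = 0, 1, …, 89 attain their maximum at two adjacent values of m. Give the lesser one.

44

For odd n = 89, C(89,m) peaks at m = (n−1)/2 and (n+1)/2; the lesser is 44.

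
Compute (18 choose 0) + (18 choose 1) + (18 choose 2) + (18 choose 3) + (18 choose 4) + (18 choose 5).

1 + 18 + 153 + 816 + 3060 + 8568 = 12616.

12616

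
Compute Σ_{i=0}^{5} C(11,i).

1024

1 + 11 + 55 + 165 + 330 + 462 = 1024.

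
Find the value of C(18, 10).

C(18,10) = C(18,8) by symmetry.
C(18,8) = (18·17·16·15·14·13·12·11) / 8! = 1764322560 / 40320 = 43758.

43758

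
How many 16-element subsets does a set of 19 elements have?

969

C(19,16) = C(19,3) by symmetry.
C(19,3) = (19·18·17) / 3! = 5814 / 6 = 969.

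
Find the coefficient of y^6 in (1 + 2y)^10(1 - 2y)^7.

1792

Coefficient of y^6 = Σ_{j} C(10,j)·2^j·C(7,6-j)·(-2)^(6-j) for j from 0 to 6.
= 448 + (-13440) + 100800 + (-268800) + 282240 + (-112896) + 13440 = 1792.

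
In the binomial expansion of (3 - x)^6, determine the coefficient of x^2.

1215

The general term is C(6,j)·(3)^j·(-x)^(6-j); the x^2 term has j = 4.
C(6,4) = 15.
Coefficient = C(6,4) · 3^4 = 15 · 81 = 1215.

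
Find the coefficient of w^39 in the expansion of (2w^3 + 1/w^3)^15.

General term: C(15,j)·(2w^3)^j·(1/w^3)^(15-j), with w-exponent 3j − 3(15−j) = 6j − 45.
Set 6j − 45 = 39: j = 14.
C(15,14) = 15; 2^14 = 16384; 1^1 = 1.
Coefficient = 15 · 16384 · 1 = 245760.

245760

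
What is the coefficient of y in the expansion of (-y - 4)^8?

131072

The general term is C(8,j)·(-y)^j·(-4)^(8-j); the y^1 term has j = 1.
C(8,1) = 8.
Coefficient = C(8,1) · (-1)^1 · (-4)^7 = 8 · (-1) · (-16384) = 131072.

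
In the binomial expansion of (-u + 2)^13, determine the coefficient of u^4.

366080

The general term is C(13,j)·(-u)^j·(2)^(13-j); the u^4 term has j = 4.
C(13,4) = 715.
Coefficient = C(13,4) · 2^9 = 715 · 512 = 366080.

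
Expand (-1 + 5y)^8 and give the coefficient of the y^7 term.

The general term is C(8,j)·(-1)^j·(5y)^(8-j); the y^7 term has j = 1.
C(8,1) = 8.
Coefficient = C(8,1) · (-1)^1 · 5^7 = 8 · (-1) · 78125 = -625000.

-625000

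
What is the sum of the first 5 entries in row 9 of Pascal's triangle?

256

1 + 9 + 36 + 84 + 126 = 256.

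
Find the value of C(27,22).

80730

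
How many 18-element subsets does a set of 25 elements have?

C(25,18) = C(25,7) by symmetry.
C(25,7) = (25·24·23·22·21·20·19) / 7! = 2422728000 / 5040 = 480700.

480700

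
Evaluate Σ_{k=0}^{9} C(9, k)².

48620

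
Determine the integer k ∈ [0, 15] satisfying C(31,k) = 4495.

3

C(31,k) increases on 0 ≤ k ≤ 15. C(31,2) = 465 and C(31,3) = 4495, so k = 3.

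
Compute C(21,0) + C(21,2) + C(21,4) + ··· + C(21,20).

1048576

Even-j terms of row 21 sum to 2^20 = 1048576.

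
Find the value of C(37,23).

C(37,23) = C(37,14) by symmetry.
C(37,14) = (37·36·35·34·33·32·31·30·29·28·27·26·25·24) / 14! = 532405391434076160000 / 87178291200 = 6107086800.

6107086800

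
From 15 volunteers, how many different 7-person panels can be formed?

This is C(15,7) = 6435.

6435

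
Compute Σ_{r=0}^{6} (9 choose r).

466

1 + 9 + 36 + 84 + 126 + 126 + 84 = 466.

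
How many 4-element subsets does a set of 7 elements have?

35

C(7,4) = C(7,3) by symmetry.
C(7,3) = (7·6·5) / 3! = 210 / 6 = 35.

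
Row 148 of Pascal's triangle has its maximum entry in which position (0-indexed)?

74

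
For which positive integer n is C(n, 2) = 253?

23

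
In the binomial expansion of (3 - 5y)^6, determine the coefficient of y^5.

-56250

The general term is C(6,j)·(3)^j·(-5y)^(6-j); the y^5 term has j = 1.
C(6,1) = 6.
Coefficient = C(6,1) · 3^1 · (-5)^5 = 6 · 3 · (-3125) = -56250.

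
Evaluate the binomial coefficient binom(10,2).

C(10,2) = (10·9) / 2! = 90 / 2 = 45.

45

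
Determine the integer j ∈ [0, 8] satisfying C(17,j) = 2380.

4

C(17,j) increases on 0 ≤ j ≤ 8. C(17,3) = 680 and C(17,4) = 2380, so j = 4.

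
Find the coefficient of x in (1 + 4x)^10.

40

The general term is C(10,j)·(1)^j·(4x)^(10-j); the x^1 term has j = 9.
C(10,9) = 10.
Coefficient = C(10,9) · 4^1 = 10 · 4 = 40.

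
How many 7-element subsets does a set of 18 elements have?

31824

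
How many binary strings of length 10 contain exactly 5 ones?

Choose the 5 positions: C(10,5) = 252.

252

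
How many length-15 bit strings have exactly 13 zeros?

105

Choose the 13 positions: C(15,13) = 105.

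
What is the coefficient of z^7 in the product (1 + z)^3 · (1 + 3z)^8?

125226

Coefficient of z^7 = Σ_{j} C(3,j)·1^j·C(8,7-j)·3^(7-j) for j from 0 to 3.
= 17496 + 61236 + 40824 + 5670 = 125226.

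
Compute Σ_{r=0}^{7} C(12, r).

3302

1 + 12 + 66 + 220 + 495 + 792 + 924 + 792 = 3302.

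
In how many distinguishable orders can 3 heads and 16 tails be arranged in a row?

969

Choose positions for the heads: C(19,3) = 969.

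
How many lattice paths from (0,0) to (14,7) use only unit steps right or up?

116280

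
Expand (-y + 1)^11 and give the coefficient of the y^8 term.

165

The general term is C(11,j)·(-y)^j·(1)^(11-j); the y^8 term has j = 8.
C(11,8) = 165.
Coefficient = C(11,8) = 165.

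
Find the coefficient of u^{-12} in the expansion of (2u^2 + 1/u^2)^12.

General term: C(12,j)·(2u^2)^j·(1/u^2)^(12-j), with u-exponent 2j − 2(12−j) = 4j − 24.
Set 4j − 24 = -12: j = 3.
C(12,3) = 220; 2^3 = 8; 1^9 = 1.
Coefficient = 220 · 8 · 1 = 1760.

1760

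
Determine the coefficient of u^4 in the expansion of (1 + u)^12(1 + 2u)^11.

Coefficient of u^4 = Σ_{j} C(12,j)·1^j·C(11,4-j)·2^(4-j) for j from 0 to 4.
= 5280 + 15840 + 14520 + 4840 + 495 = 40975.

40975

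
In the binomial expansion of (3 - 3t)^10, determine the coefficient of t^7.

The general term is C(10,j)·(3)^j·(-3t)^(10-j); the t^7 term has j = 3.
C(10,3) = 120.
Coefficient = C(10,3) · 3^3 · (-3)^7 = 120 · 27 · (-2187) = -7085880.

-7085880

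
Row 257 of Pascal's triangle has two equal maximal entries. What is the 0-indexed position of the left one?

For odd n = 257, C(257,r) peaks at r = (n−1)/2 and (n+1)/2; the lower is 128.

128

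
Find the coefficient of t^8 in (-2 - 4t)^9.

The general term is C(9,j)·(-2)^j·(-4t)^(9-j); the t^8 term has j = 1.
C(9,1) = 9.
Coefficient = C(9,1) · (-2)^1 · (-4)^8 = 9 · (-2) · 65536 = -1179648.

-1179648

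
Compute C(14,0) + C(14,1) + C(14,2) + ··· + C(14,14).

16384

Setting x = 1 in (1+x)^14 gives Σ C(14,i) = 2^14 = 16384.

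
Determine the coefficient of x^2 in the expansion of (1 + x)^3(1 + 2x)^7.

Coefficient of x^2 = Σ_{j} C(3,j)·1^j·C(7,2-j)·2^(2-j) for j from 0 to 2.
= 84 + 42 + 3 = 129.

129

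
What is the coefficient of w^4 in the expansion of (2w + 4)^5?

320

The general term is C(5,j)·(2w)^j·(4)^(5-j); the w^4 term has j = 4.
C(5,4) = 5.
Coefficient = C(5,4) · 2^4 · 4^1 = 5 · 16 · 4 = 320.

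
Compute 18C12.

18564

C(18,12) = C(18,6) by symmetry.
C(18,6) = (18·17·16·15·14·13) / 6! = 13366080 / 720 = 18564.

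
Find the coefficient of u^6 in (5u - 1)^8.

The general term is C(8,j)·(5u)^j·(-1)^(8-j); the u^6 term has j = 6.
C(8,6) = 28.
Coefficient = C(8,6) · 5^6 = 28 · 15625 = 437500.

437500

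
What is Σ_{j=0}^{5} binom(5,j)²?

252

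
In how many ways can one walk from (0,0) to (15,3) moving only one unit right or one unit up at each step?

816

Each path is a sequence of 18 steps with 15 rights: C(18,15) = 816.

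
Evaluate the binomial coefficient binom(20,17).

C(20,17) = C(20,3) by symmetry.
C(20,3) = (20·19·18) / 3! = 6840 / 6 = 1140.

1140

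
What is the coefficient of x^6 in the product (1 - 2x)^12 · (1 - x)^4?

215336

Coefficient of x^6 = Σ_{j} C(12,j)·(-2)^j·C(4,6-j)·(-1)^(6-j) for j from 2 to 6.
= 264 + 7040 + 47520 + 101376 + 59136 = 215336.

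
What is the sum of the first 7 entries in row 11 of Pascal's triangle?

1 + 11 + 55 + 165 + 330 + 462 + 462 = 1486.

1486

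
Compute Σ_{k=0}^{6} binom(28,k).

499178

1 + 28 + 378 + 3276 + 20475 + 98280 + 376740 = 499178.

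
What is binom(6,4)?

15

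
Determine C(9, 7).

C(9,7) = C(9,2) by symmetry.
C(9,2) = (9·8) / 2! = 72 / 2 = 36.

36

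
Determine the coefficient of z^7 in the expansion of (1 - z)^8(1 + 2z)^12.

3480

Coefficient of z^7 = Σ_{j} C(8,j)·(-1)^j·C(12,7-j)·2^(7-j) for j from 0 to 7.
= 101376 + (-473088) + 709632 + (-443520) + 123200 + (-14784) + 672 + (-8) = 3480.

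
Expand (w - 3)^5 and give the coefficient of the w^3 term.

90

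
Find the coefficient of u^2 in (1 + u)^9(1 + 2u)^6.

Coefficient of u^2 = Σ_{j} C(9,j)·1^j·C(6,2-j)·2^(2-j) for j from 0 to 2.
= 60 + 108 + 36 = 204.

204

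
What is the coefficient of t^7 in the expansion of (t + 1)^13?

The general term is C(13,j)·(t)^j·(1)^(13-j); the t^7 term has j = 7.
C(13,7) = 1716.
Coefficient = C(13,7) = 1716.

1716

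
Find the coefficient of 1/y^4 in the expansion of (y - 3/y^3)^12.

40095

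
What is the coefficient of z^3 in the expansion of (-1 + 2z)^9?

The general term is C(9,j)·(-1)^j·(2z)^(9-j); the z^3 term has j = 6.
C(9,6) = 84.
Coefficient = C(9,6) · 2^3 = 84 · 8 = 672.

672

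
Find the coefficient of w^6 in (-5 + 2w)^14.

75075000000

The general term is C(14,j)·(-5)^j·(2w)^(14-j); the w^6 term has j = 8.
C(14,8) = 3003.
Coefficient = C(14,8) · (-5)^8 · 2^6 = 3003 · 390625 · 64 = 75075000000.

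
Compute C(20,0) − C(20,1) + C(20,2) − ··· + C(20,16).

969

The partial alternating sum Σ_{k=0}^{16} (−1)^k C(20,k) = (−1)^16 C(19,16) = 969.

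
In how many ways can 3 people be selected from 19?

969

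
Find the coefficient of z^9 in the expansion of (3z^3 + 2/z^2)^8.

108864

General term: C(8,j)·(3z^3)^j·(2/z^2)^(8-j), with z-exponent 3j − 2(8−j) = 5j − 16.
Set 5j − 16 = 9: j = 5.
C(8,5) = 56; 3^5 = 243; 2^3 = 8.
Coefficient = 56 · 243 · 8 = 108864.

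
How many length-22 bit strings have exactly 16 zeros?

Choose the 16 positions: C(22,16) = 74613.

74613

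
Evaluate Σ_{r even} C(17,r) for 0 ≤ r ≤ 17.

65536

Half of (1+1)^17 + (1−1)^17 gives the even-index sum: 2^16 = 65536.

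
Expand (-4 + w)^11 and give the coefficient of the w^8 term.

-10560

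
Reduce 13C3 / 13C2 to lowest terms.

11/3

C(n,k+1)/C(n,k) = (n−k)/(k+1) = (13−2)/(2+1) = 11/3.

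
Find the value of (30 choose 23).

2035800

C(30,23) = C(30,7) by symmetry.
C(30,7) = (30·29·28·27·26·25·24) / 7! = 10260432000 / 5040 = 2035800.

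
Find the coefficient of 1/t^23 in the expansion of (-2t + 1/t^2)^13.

-26

General term: C(13,j)·(-2t)^j·(1/t^2)^(13-j), with t-exponent 1j − 2(13−j) = 3j − 26.
Set 3j − 26 = -23: j = 1.
C(13,1) = 13; (-2)^1 = -2; 1^12 = 1.
Coefficient = 13 · (-2) · 1 = -26.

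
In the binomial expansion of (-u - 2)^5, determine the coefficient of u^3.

-40

The general term is C(5,j)·(-u)^j·(-2)^(5-j); the u^3 term has j = 3.
C(5,3) = 10.
Coefficient = C(5,3) · (-1)^3 · (-2)^2 = 10 · (-1) · 4 = -40.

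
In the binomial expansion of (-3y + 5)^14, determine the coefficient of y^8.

307854421875

The general term is C(14,j)·(-3y)^j·(5)^(14-j); the y^8 term has j = 8.
C(14,8) = 3003.
Coefficient = C(14,8) · (-3)^8 · 5^6 = 3003 · 6561 · 15625 = 307854421875.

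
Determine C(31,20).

84672315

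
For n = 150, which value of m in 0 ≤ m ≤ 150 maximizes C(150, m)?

C(150,m) is maximized at m = 150/2 = 75.

75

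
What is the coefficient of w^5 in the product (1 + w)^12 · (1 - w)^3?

-99

Coefficient of w^5 = Σ_{j} C(12,j)·1^j·C(3,5-j)·(-1)^(5-j) for j from 2 to 5.
= (-66) + 660 + (-1485) + 792 = -99.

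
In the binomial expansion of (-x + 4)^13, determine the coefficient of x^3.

-299892736

The general term is C(13,j)·(-x)^j·(4)^(13-j); the x^3 term has j = 3.
C(13,3) = 286.
Coefficient = C(13,3) · (-1)^3 · 4^10 = 286 · (-1) · 1048576 = -299892736.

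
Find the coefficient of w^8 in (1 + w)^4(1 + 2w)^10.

Coefficient of w^8 = Σ_{j} C(4,j)·1^j·C(10,8-j)·2^(8-j) for j from 0 to 4.
= 11520 + 61440 + 80640 + 32256 + 3360 = 189216.

189216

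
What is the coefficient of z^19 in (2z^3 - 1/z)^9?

4608

General term: C(9,j)·(2z^3)^j·(-1/z)^(9-j), with z-exponent 3j − 1(9−j) = 4j − 9.
Set 4j − 9 = 19: j = 7.
C(9,7) = 36; 2^7 = 128; (-1)^2 = 1.
Coefficient = 36 · 128 · 1 = 4608.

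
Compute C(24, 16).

735471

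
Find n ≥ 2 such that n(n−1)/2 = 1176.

49

n(n−1)/2 = 1176 ⇒ n(n−1) = 2352. Since 49·48 = 2352, n = 49.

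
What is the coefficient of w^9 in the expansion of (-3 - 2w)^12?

The general term is C(12,j)·(-3)^j·(-2w)^(12-j); the w^9 term has j = 3.
C(12,3) = 220.
Coefficient = C(12,3) · (-3)^3 · (-2)^9 = 220 · (-27) · (-512) = 3041280.

3041280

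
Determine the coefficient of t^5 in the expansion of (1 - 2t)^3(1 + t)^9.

90

Coefficient of t^5 = Σ_{j} C(3,j)·(-2)^j·C(9,5-j)·1^(5-j) for j from 0 to 3.
= 126 + (-756) + 1008 + (-288) = 90.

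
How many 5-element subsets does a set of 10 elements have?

252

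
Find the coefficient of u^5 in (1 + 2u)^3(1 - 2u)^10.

2016

Coefficient of u^5 = Σ_{j} C(3,j)·2^j·C(10,5-j)·(-2)^(5-j) for j from 0 to 3.
= (-8064) + 20160 + (-11520) + 1440 = 2016.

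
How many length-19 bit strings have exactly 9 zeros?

Choose the 9 positions: C(19,9) = 92378.

92378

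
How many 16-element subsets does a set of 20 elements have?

4845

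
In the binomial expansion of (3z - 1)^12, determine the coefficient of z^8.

3247695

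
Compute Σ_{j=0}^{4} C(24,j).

1 + 24 + 276 + 2024 + 10626 = 12951.

12951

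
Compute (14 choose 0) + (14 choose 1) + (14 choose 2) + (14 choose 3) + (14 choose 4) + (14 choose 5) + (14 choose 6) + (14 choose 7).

1 + 14 + 91 + 364 + 1001 + 2002 + 3003 + 3432 = 9908.

9908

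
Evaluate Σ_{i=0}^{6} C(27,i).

1 + 27 + 351 + 2925 + 17550 + 80730 + 296010 = 397594.

397594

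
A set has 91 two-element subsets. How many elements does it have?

14

n(n−1)/2 = 91 ⇒ n(n−1) = 182. Since 14·13 = 182, n = 14.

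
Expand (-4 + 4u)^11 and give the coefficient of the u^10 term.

The general term is C(11,j)·(-4)^j·(4u)^(11-j); the u^10 term has j = 1.
C(11,1) = 11.
Coefficient = C(11,1) · (-4)^1 · 4^10 = 11 · (-4) · 1048576 = -46137344.

-46137344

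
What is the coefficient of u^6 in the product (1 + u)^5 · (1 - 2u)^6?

Coefficient of u^6 = Σ_{j} C(5,j)·1^j·C(6,6-j)·(-2)^(6-j) for j from 0 to 5.
= 64 + (-960) + 2400 + (-1600) + 300 + (-12) = 192.

192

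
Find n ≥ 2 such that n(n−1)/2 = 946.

n(n−1)/2 = 946 ⇒ n(n−1) = 1892. Since 44·43 = 1892, n = 44.

44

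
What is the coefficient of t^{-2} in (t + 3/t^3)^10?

3240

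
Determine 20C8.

C(20,8) = (20·19·18·17·16·15·14·13) / 8! = 5079110400 / 40320 = 125970.

125970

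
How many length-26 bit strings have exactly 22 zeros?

14950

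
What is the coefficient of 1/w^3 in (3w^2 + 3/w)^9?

708588

General term: C(9,j)·(3w^2)^j·(3/w)^(9-j), with w-exponent 2j − 1(9−j) = 3j − 9.
Set 3j − 9 = -3: j = 2.
C(9,2) = 36; 3^2 = 9; 3^7 = 2187.
Coefficient = 36 · 9 · 2187 = 708588.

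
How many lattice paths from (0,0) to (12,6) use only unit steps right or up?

18564

Each path is a sequence of 18 steps with 12 rights: C(18,12) = 18564.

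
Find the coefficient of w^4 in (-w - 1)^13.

-715

The general term is C(13,j)·(-w)^j·(-1)^(13-j); the w^4 term has j = 4.
C(13,4) = 715.
Coefficient = C(13,4) · (-1)^9 = 715 · (-1) = -715.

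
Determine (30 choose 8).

C(30,8) = (30·29·28·27·26·25·24·23) / 8! = 235989936000 / 40320 = 5852925.

5852925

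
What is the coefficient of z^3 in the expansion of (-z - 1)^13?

-286

The general term is C(13,j)·(-z)^j·(-1)^(13-j); the z^3 term has j = 3.
C(13,3) = 286.
Coefficient = C(13,3) · (-1)^3 = 286 · (-1) = -286.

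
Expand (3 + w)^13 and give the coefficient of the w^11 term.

The general term is C(13,j)·(3)^j·(w)^(13-j); the w^11 term has j = 2.
C(13,2) = 78.
Coefficient = C(13,2) · 3^2 = 78 · 9 = 702.

702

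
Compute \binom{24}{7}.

346104

C(24,7) = (24·23·22·21·20·19·18) / 7! = 1744364160 / 5040 = 346104.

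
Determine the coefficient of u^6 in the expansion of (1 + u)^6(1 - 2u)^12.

-5511

Coefficient of u^6 = Σ_{j} C(6,j)·1^j·C(12,6-j)·(-2)^(6-j) for j from 0 to 6.
= 59136 + (-152064) + 118800 + (-35200) + 3960 + (-144) + 1 = -5511.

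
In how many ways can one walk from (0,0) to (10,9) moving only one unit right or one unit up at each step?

Each path is a sequence of 19 steps with 10 rights: C(19,10) = 92378.

92378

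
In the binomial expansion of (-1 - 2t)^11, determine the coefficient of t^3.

-1320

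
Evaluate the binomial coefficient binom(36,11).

600805296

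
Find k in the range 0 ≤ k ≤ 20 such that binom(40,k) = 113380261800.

C(40,k) increases on 0 ≤ k ≤ 20. C(40,17) = 88732378800 and C(40,18) = 113380261800, so k = 18.

18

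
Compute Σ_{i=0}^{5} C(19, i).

1 + 19 + 171 + 969 + 3876 + 11628 = 16664.

16664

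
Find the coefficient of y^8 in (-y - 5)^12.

The general term is C(12,j)·(-y)^j·(-5)^(12-j); the y^8 term has j = 8.
C(12,8) = 495.
Coefficient = C(12,8) · (-5)^4 = 495 · 625 = 309375.

309375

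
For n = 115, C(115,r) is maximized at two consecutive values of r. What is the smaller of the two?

For odd n = 115, C(115,r) peaks at r = (n−1)/2 and (n+1)/2; the smaller is 57.

57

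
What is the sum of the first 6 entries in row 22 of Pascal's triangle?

1 + 22 + 231 + 1540 + 7315 + 26334 = 35443.

35443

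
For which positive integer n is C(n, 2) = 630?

36

n(n−1)/2 = 630 ⇒ n(n−1) = 1260. Since 36·35 = 1260, n = 36.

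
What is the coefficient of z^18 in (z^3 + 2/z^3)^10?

General term: C(10,j)·(z^3)^j·(2/z^3)^(10-j), with z-exponent 3j − 3(10−j) = 6j − 30.
Set 6j − 30 = 18: j = 8.
C(10,8) = 45; 1^8 = 1; 2^2 = 4.
Coefficient = 45 · 1 · 4 = 180.

180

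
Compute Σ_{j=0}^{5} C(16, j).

6885

1 + 16 + 120 + 560 + 1820 + 4368 = 6885.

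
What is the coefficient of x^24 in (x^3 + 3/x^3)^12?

General term: C(12,j)·(x^3)^j·(3/x^3)^(12-j), with x-exponent 3j − 3(12−j) = 6j − 36.
Set 6j − 36 = 24: j = 10.
C(12,10) = 66; 1^10 = 1; 3^2 = 9.
Coefficient = 66 · 1 · 9 = 594.

594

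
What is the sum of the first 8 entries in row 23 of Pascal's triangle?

1 + 23 + 253 + 1771 + 8855 + 33649 + 100947 + 245157 = 390656.

390656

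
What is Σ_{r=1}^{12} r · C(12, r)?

24576

Since r·C(12,r) = 12·C(11,r−1), the sum is 12·2^11 = 12·2048 = 24576.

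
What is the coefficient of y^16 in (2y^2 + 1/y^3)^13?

159744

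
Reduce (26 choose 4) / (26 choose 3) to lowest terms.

23/4

C(n,k+1)/C(n,k) = (n−k)/(k+1) = (26−3)/(3+1) = 23/4.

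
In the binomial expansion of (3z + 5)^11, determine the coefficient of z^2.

966796875

The general term is C(11,j)·(3z)^j·(5)^(11-j); the z^2 term has j = 2.
C(11,2) = 55.
Coefficient = C(11,2) · 3^2 · 5^9 = 55 · 9 · 1953125 = 966796875.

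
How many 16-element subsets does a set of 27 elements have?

13037895

C(27,16) = C(27,11) by symmetry.
C(27,11) = (27·26·25·24·23·22·21·20·19·18·17) / 11! = 520431047136000 / 39916800 = 13037895.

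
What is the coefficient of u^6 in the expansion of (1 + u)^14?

The general term is C(14,j)·(1)^j·(u)^(14-j); the u^6 term has j = 8.
C(14,8) = 3003.
Coefficient = C(14,8) = 3003.

3003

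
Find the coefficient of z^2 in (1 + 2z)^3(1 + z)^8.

88

Coefficient of z^2 = Σ_{j} C(3,j)·2^j·C(8,2-j)·1^(2-j) for j from 0 to 2.
= 28 + 48 + 12 = 88.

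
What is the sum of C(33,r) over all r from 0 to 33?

The entries of row 33 sum to 2^33 = 8589934592.

8589934592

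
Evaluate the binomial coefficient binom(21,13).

203490

C(21,13) = C(21,8) by symmetry.
C(21,8) = (21·20·19·18·17·16·15·14) / 8! = 8204716800 / 40320 = 203490.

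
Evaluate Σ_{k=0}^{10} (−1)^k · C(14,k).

The partial alternating sum Σ_{k=0}^{10} (−1)^k C(14,k) = (−1)^10 C(13,10) = 286.

286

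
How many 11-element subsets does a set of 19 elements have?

C(19,11) = C(19,8) by symmetry.
C(19,8) = (19·18·17·16·15·14·13·12) / 8! = 3047466240 / 40320 = 75582.

75582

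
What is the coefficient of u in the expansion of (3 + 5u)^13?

34543665

The general term is C(13,j)·(3)^j·(5u)^(13-j); the u^1 term has j = 12.
C(13,12) = 13.
Coefficient = C(13,12) · 3^12 · 5^1 = 13 · 531441 · 5 = 34543665.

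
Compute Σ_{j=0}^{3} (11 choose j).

232

1 + 11 + 55 + 165 = 232.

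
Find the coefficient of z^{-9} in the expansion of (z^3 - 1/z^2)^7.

General term: C(7,j)·(z^3)^j·(-1/z^2)^(7-j), with z-exponent 3j − 2(7−j) = 5j − 14.
Set 5j − 14 = -9: j = 1.
C(7,1) = 7; 1^1 = 1; (-1)^6 = 1.
Coefficient = 7 · 1 · 1 = 7.

7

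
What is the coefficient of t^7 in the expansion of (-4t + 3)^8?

The general term is C(8,j)·(-4t)^j·(3)^(8-j); the t^7 term has j = 7.
C(8,7) = 8.
Coefficient = C(8,7) · (-4)^7 · 3^1 = 8 · (-16384) · 3 = -393216.

-393216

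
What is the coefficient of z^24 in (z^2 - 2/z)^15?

420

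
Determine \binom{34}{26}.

C(34,26) = C(34,8) by symmetry.
C(34,8) = (34·33·32·31·30·29·28·27) / 8! = 732058145280 / 40320 = 18156204.

18156204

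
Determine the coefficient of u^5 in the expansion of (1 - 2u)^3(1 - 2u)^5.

-1792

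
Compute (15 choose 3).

C(15,3) = (15·14·13) / 3! = 2730 / 6 = 455.

455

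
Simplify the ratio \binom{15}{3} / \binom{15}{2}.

13/3

C(n,k+1)/C(n,k) = (n−k)/(k+1) = (15−2)/(2+1) = 13/3.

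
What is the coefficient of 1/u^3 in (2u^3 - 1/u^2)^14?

-64064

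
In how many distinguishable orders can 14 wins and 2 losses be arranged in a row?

120

Choose positions for the wins: C(16,14) = 120.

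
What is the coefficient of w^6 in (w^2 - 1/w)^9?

126

General term: C(9,j)·(w^2)^j·(-1/w)^(9-j), with w-exponent 2j − 1(9−j) = 3j − 9.
Set 3j − 9 = 6: j = 5.
C(9,5) = 126; 1^5 = 1; (-1)^4 = 1.
Coefficient = 126 · 1 · 1 = 126.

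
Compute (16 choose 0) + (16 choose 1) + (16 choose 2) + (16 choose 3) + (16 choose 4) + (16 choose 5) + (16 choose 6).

1 + 16 + 120 + 560 + 1820 + 4368 + 8008 = 14893.

14893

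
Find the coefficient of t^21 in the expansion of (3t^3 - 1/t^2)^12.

General term: C(12,j)·(3t^3)^j·(-1/t^2)^(12-j), with t-exponent 3j − 2(12−j) = 5j − 24.
Set 5j − 24 = 21: j = 9.
C(12,9) = 220; 3^9 = 19683; (-1)^3 = -1.
Coefficient = 220 · 19683 · (-1) = -4330260.

-4330260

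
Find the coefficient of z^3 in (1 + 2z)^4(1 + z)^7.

Coefficient of z^3 = Σ_{j} C(4,j)·2^j·C(7,3-j)·1^(3-j) for j from 0 to 3.
= 35 + 168 + 168 + 32 = 403.

403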